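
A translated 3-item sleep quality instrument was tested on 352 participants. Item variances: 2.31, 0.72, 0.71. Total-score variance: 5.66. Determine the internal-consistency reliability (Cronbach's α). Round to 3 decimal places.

α = 0.509

ΣVar(i) = 2.31 + 0.72 + 0.71 = 3.74
α = (k/(k−1))·(1 − ΣVar(i)/σ²_T) = (3/2)·(1 − 3.74/5.66) = 0.509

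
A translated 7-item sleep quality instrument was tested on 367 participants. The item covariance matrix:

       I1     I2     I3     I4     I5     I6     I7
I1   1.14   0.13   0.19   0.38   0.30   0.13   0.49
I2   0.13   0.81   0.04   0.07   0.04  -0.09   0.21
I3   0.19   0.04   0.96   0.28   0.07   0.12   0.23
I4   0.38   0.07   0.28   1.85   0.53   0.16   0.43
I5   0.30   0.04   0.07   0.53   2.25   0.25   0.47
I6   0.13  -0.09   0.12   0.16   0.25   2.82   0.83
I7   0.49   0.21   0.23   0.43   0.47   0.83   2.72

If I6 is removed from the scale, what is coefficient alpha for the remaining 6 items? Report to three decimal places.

coefficient alpha = 0.531

Remaining items: I1, I2, I3, I4, I5, I7 (k = 6).
ΣVar(i) = 1.14 + 0.81 + 0.96 + 1.85 + 2.25 + 2.72 = 9.73
total variance = 9.73 + 2 × 3.86 = 17.45
α (item deleted) = (6/5)·(1 − 9.73/17.45) = 0.531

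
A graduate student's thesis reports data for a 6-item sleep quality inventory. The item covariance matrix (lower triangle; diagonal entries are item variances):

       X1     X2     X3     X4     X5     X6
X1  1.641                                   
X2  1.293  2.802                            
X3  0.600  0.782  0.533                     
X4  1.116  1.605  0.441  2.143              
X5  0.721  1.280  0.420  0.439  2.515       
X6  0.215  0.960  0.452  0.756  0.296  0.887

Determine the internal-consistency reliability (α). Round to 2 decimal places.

α = 0.82

Σσ²ᵢ = 1.641 + 2.802 + 0.533 + 2.143 + 2.515 + 0.887 = 10.521
Σ_{i<j} σ_ij = 11.376
Var(T) = 10.521 + 2 × 11.376 = 33.273
α = (k/(k−1))·(1 − Σσ²ᵢ/Var(T)) = (6/5)·(1 − 10.521/33.273) = 0.82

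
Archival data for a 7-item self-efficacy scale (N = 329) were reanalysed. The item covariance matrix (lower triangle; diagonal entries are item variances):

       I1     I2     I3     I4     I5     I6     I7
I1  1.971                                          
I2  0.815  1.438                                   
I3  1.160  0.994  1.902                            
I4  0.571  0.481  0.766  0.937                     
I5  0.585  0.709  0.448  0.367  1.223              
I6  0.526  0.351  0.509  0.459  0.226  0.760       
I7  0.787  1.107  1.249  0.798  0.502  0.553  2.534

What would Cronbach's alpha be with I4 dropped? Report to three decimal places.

Remaining items: I1, I2, I3, I5, I6, I7 (k = 6).
Σσᵢ² = 1.971 + 1.438 + 1.902 + 1.223 + 0.760 + 2.534 = 9.828
σ²_total = 9.828 + 2 × 10.521 = 30.870
α (item deleted) = (6/5)·(1 − 9.828/30.870) = 0.818

Cronbach's alpha = 0.818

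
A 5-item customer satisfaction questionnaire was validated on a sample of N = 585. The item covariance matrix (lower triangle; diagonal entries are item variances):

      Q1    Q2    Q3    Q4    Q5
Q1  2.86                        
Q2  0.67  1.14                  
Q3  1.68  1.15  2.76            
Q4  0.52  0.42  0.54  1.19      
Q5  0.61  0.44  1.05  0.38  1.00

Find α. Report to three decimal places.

α = 0.781

sum of item variances = 2.86 + 1.14 + 2.76 + 1.19 + 1.00 = 8.95
Sum of off-diagonal covariances = 7.46
σ²_T = 8.95 + 2 × 7.46 = 23.87
α = (k/(k−1))·(1 − sum of item variances/σ²_T) = (5/4)·(1 − 8.95/23.87) = 0.781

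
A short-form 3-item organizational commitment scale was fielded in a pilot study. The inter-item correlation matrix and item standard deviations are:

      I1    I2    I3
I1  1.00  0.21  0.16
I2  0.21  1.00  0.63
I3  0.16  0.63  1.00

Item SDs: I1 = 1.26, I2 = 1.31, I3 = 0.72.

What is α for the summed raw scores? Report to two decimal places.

α = 0.54

Σσ²ᵢ = 1.26² + 1.31² + 0.72² = 3.8221
Covariances σ_ij = r_ij · s_i · s_j:
  σ(I1,I2) = 0.21 × 1.26 × 1.31 = 0.3466
  σ(I1,I3) = 0.16 × 1.26 × 0.72 = 0.1452
  σ(I2,I3) = 0.63 × 1.31 × 0.72 = 0.5942
σ²_T = Σσ²ᵢ + 2·Σσ_ij = 3.8221 + 2 × 1.0860 = 5.9941
α = (3/2)·(1 − 3.8221/5.9941) = 0.54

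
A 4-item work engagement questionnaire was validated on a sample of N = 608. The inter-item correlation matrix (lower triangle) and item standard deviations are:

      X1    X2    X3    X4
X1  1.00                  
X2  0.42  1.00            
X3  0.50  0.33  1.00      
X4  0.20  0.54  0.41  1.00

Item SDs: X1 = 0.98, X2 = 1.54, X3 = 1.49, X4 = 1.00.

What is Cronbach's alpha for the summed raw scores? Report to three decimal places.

Σσ²ᵢ = 0.98² + 1.54² + 1.49² + 1.00² = 6.5521
Covariances σ_ij = r_ij · s_i · s_j:
  σ(X1,X2) = 0.42 × 0.98 × 1.54 = 0.6339
  σ(X1,X3) = 0.50 × 0.98 × 1.49 = 0.7301
  σ(X1,X4) = 0.20 × 0.98 × 1.00 = 0.1960
  σ(X2,X3) = 0.33 × 1.54 × 1.49 = 0.7572
  σ(X2,X4) = 0.54 × 1.54 × 1.00 = 0.8316
  σ(X3,X4) = 0.41 × 1.49 × 1.00 = 0.6109
σ²_T = Σσ²ᵢ + 2·Σσ_ij = 6.5521 + 2 × 3.7597 = 14.0715
α = (4/3)·(1 − 6.5521/14.0715) = 0.712

Cronbach's alpha = 0.712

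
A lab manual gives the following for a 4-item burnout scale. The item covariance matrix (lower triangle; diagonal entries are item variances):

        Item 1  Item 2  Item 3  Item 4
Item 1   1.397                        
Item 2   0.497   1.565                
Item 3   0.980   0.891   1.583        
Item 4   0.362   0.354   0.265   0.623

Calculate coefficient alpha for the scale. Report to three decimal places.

coefficient alpha = 0.753

sum of item variances = 1.397 + 1.565 + 1.583 + 0.623 = 5.168
Σ_{i<j} σ_ij = 3.349
σ²_T = 5.168 + 2 × 3.349 = 11.866
α = (k/(k−1))·(1 − sum of item variances/σ²_T) = (4/3)·(1 − 5.168/11.866) = 0.753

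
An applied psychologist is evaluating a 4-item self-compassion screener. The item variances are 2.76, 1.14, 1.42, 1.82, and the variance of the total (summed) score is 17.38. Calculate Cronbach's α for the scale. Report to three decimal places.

sum of item variances = 2.76 + 1.14 + 1.42 + 1.82 = 7.14
α = (k/(k−1))·(1 − sum of item variances/total variance) = (4/3)·(1 − 7.14/17.38) = 0.786

Cronbach's α = 0.786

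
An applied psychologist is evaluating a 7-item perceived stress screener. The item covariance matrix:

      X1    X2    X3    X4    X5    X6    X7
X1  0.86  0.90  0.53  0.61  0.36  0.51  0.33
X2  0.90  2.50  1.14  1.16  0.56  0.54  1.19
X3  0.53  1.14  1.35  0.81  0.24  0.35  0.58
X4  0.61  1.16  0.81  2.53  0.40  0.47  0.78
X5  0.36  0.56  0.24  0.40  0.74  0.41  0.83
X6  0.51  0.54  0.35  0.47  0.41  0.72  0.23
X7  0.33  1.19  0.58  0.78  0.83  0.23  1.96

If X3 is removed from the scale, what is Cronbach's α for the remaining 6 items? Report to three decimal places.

α = 0.799

Remaining items: X1, X2, X4, X5, X6, X7 (k = 6).
Σσᵢ² = 0.86 + 2.50 + 2.53 + 0.74 + 0.72 + 1.96 = 9.31
σ²_total = 9.31 + 2 × 9.28 = 27.87
α (item deleted) = (6/5)·(1 − 9.31/27.87) = 0.799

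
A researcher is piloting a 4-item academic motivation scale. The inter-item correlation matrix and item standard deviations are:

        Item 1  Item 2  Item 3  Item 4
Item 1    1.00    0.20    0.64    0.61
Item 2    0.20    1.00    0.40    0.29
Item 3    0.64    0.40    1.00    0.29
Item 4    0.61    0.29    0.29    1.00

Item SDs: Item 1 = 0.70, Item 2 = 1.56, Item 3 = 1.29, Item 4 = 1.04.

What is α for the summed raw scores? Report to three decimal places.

α = 0.675

Σσ²ᵢ = 0.70² + 1.56² + 1.29² + 1.04² = 5.6693
Covariances σ_ij = r_ij · s_i · s_j:
  σ(Item 1,Item 2) = 0.20 × 0.70 × 1.56 = 0.2184
  σ(Item 1,Item 3) = 0.64 × 0.70 × 1.29 = 0.5779
  σ(Item 1,Item 4) = 0.61 × 0.70 × 1.04 = 0.4441
  σ(Item 2,Item 3) = 0.40 × 1.56 × 1.29 = 0.8050
  σ(Item 2,Item 4) = 0.29 × 1.56 × 1.04 = 0.4705
  σ(Item 3,Item 4) = 0.29 × 1.29 × 1.04 = 0.3891
σ²_T = Σσ²ᵢ + 2·Σσ_ij = 5.6693 + 2 × 2.9050 = 11.4793
α = (4/3)·(1 − 5.6693/11.4793) = 0.675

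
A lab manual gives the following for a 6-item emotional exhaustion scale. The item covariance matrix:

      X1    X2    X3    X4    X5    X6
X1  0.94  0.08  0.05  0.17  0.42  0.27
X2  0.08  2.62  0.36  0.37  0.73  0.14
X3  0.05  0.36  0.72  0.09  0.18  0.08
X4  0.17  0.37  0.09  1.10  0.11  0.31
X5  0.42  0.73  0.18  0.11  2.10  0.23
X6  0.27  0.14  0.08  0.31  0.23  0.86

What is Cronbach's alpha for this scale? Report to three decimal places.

Cronbach's alpha = 0.555

ΣVar(i) = 0.94 + 2.62 + 0.72 + 1.10 + 2.10 + 0.86 = 8.34
Sum of the distinct covariances = 3.59
Var(T) = 8.34 + 2 × 3.59 = 15.52
α = (k/(k−1))·(1 − ΣVar(i)/Var(T)) = (6/5)·(1 − 8.34/15.52) = 0.555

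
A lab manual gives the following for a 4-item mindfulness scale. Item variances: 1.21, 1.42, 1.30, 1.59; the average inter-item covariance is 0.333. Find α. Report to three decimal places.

α = 0.560

Σσᵢ² = 1.21 + 1.42 + 1.30 + 1.59 = 5.52
Sum of the 6 distinct covariances = 6 × 0.333 = 1.998
σ²_T = Σσᵢ² + 2·Σcov = 5.52 + 2 × 1.998 = 9.516
α = (4/3)·(1 − 5.52/9.516) = 0.560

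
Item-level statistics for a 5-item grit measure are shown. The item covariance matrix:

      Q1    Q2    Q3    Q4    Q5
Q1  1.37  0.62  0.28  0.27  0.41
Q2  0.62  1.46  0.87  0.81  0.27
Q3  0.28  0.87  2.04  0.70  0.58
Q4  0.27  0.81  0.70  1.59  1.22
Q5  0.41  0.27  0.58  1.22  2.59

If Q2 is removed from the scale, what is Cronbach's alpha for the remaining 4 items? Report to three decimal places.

Cronbach's alpha = 0.636

Remaining items: Q1, Q3, Q4, Q5 (k = 4).
ΣVar(i) = 1.37 + 2.04 + 1.59 + 2.59 = 7.59
total variance = 7.59 + 2 × 3.46 = 14.51
α (item deleted) = (4/3)·(1 − 7.59/14.51) = 0.636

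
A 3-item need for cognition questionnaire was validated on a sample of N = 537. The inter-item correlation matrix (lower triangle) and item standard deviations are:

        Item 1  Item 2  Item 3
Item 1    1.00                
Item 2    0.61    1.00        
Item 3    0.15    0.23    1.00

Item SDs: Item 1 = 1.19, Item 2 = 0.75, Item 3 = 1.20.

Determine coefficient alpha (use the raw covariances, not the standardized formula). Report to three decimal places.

α = 0.541

Σσ²ᵢ = 1.19² + 0.75² + 1.20² = 3.4186
Covariances σ_ij = r_ij · s_i · s_j:
  σ(Item 1,Item 2) = 0.61 × 1.19 × 0.75 = 0.5444
  σ(Item 1,Item 3) = 0.15 × 1.19 × 1.20 = 0.2142
  σ(Item 2,Item 3) = 0.23 × 0.75 × 1.20 = 0.2070
σ²_T = Σσ²ᵢ + 2·Σσ_ij = 3.4186 + 2 × 0.9656 = 5.3498
α = (3/2)·(1 − 3.4186/5.3498) = 0.541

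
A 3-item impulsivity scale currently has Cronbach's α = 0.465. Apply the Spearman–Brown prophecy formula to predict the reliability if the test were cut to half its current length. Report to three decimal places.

Length factor m = 1/2
α' = m·α / (1 − (1−m)·α)
   = 1/2 × 0.465 / (1 − (1 − 1/2) × 0.465)
   = 0.2325 / 0.7675 = 0.303

predicted reliability = 0.303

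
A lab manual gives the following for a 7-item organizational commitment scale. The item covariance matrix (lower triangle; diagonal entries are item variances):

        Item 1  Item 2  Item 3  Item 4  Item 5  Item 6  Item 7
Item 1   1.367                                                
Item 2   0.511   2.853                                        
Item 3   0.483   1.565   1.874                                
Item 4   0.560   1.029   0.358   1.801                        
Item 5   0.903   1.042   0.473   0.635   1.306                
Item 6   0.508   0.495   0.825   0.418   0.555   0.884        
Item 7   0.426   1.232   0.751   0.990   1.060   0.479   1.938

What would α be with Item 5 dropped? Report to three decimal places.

α = 0.798

Remaining items: Item 1, Item 2, Item 3, Item 4, Item 6, Item 7 (k = 6).
Σσᵢ² = 1.367 + 2.853 + 1.874 + 1.801 + 0.884 + 1.938 = 10.717
σ²_total = 10.717 + 2 × 10.630 = 31.977
α (item deleted) = (6/5)·(1 − 10.717/31.977) = 0.798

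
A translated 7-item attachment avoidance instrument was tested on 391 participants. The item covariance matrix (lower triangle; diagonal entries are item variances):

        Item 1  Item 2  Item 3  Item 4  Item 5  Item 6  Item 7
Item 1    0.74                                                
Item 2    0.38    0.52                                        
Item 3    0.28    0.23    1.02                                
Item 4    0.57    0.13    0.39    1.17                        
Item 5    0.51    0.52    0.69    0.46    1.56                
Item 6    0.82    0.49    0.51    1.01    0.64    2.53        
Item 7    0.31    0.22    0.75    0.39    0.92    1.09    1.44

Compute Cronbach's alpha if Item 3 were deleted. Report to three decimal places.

α = 0.816

Remaining items: Item 1, Item 2, Item 4, Item 5, Item 6, Item 7 (k = 6).
Σσᵢ² = 0.74 + 0.52 + 1.17 + 1.56 + 2.53 + 1.44 = 7.96
σ²_total = 7.96 + 2 × 8.46 = 24.88
α (item deleted) = (6/5)·(1 − 7.96/24.88) = 0.816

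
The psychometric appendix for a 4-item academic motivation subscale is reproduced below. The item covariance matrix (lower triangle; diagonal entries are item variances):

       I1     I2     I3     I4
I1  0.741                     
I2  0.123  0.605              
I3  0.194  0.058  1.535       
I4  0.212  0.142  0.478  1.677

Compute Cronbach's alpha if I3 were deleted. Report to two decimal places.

Remaining items: I1, I2, I4 (k = 3).
ΣVar(i) = 0.741 + 0.605 + 1.677 = 3.023
σ²_total = 3.023 + 2 × 0.477 = 3.977
α (item deleted) = (3/2)·(1 − 3.023/3.977) = 0.36

α = 0.36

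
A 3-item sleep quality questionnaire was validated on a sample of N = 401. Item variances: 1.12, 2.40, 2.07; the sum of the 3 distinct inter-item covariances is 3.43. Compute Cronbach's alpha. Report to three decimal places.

Σσᵢ² = 1.12 + 2.40 + 2.07 = 5.59
Sum of distinct covariances = 3.43
σ²_total = Σσᵢ² + 2·Σcov = 5.59 + 2 × 3.43 = 12.45
α = (3/2)·(1 − 5.59/12.45) = 0.827

Cronbach's alpha = 0.827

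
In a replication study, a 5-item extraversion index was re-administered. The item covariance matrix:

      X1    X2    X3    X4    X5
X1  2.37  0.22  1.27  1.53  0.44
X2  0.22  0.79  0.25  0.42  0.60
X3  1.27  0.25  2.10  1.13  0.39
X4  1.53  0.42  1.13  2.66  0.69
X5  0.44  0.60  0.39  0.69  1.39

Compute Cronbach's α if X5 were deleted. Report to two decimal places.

Cronbach's α = 0.73

Remaining items: X1, X2, X3, X4 (k = 4).
Σσ²ᵢ = 2.37 + 0.79 + 2.10 + 2.66 = 7.92
total variance = 7.92 + 2 × 4.82 = 17.56
α (item deleted) = (4/3)·(1 − 7.92/17.56) = 0.73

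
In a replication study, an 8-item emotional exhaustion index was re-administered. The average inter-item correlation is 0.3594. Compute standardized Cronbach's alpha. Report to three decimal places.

Standardized α = k·r̄ / (1 + (k−1)·r̄) = 8 × 0.3594 / (1 + 7 × 0.3594)
  = 2.8752 / 3.5158 = 0.818

standardized Cronbach's alpha = 0.818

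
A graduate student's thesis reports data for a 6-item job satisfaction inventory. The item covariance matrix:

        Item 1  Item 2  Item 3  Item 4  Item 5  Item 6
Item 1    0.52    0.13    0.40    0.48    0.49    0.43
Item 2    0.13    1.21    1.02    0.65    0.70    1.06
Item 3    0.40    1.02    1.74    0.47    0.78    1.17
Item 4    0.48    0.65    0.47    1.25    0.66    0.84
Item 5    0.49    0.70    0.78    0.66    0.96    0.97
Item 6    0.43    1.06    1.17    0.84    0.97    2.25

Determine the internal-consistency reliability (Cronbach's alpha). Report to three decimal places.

Cronbach's alpha = 0.865

Σσ²ᵢ = 0.52 + 1.21 + 1.74 + 1.25 + 0.96 + 2.25 = 7.93
Σ_{i<j} σ_ij = 10.25
total variance = 7.93 + 2 × 10.25 = 28.43
α = (k/(k−1))·(1 − Σσ²ᵢ/total variance) = (6/5)·(1 − 7.93/28.43) = 0.865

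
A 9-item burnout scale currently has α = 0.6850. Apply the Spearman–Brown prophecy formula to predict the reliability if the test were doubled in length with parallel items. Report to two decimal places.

predicted reliability = 0.81

Length factor m = 2
α' = m·α / (1 + (m−1)·α)
   = 2 × 0.6850 / (1 + (2 − 1) × 0.6850)
   = 1.3700 / 1.6850 = 0.81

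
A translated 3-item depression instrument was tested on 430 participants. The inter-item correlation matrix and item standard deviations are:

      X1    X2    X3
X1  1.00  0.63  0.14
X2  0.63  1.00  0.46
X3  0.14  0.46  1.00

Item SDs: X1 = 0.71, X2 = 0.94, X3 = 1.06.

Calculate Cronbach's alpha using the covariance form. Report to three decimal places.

α = 0.659

Σσ²ᵢ = 0.71² + 0.94² + 1.06² = 2.5113
Covariances σ_ij = r_ij · s_i · s_j:
  σ(X1,X2) = 0.63 × 0.71 × 0.94 = 0.4205
  σ(X1,X3) = 0.14 × 0.71 × 1.06 = 0.1054
  σ(X2,X3) = 0.46 × 0.94 × 1.06 = 0.4583
σ²_T = Σσ²ᵢ + 2·Σσ_ij = 2.5113 + 2 × 0.9842 = 4.4797
α = (3/2)·(1 − 2.5113/4.4797) = 0.659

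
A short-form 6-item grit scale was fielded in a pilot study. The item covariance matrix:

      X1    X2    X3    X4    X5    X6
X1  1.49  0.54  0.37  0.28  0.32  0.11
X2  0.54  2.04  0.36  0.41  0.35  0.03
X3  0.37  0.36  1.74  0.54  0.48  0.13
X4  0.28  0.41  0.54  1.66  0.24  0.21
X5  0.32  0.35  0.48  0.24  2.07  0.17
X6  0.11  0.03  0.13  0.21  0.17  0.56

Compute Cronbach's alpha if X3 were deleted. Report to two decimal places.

Remaining items: X1, X2, X4, X5, X6 (k = 5).
sum of item variances = 1.49 + 2.04 + 1.66 + 2.07 + 0.56 = 7.82
total variance = 7.82 + 2 × 2.66 = 13.14
α (item deleted) = (5/4)·(1 − 7.82/13.14) = 0.51

Cronbach's alpha = 0.51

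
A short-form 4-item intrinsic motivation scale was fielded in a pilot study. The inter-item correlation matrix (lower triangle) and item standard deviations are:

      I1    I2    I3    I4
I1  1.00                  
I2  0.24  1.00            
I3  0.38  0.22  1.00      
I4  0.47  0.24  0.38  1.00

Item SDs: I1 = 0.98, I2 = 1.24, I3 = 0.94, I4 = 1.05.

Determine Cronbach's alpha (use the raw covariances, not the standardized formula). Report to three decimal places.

Σσ²ᵢ = 0.98² + 1.24² + 0.94² + 1.05² = 4.4841
Covariances σ_ij = r_ij · s_i · s_j:
  σ(I1,I2) = 0.24 × 0.98 × 1.24 = 0.2916
  σ(I1,I3) = 0.38 × 0.98 × 0.94 = 0.3501
  σ(I1,I4) = 0.47 × 0.98 × 1.05 = 0.4836
  σ(I2,I3) = 0.22 × 1.24 × 0.94 = 0.2564
  σ(I2,I4) = 0.24 × 1.24 × 1.05 = 0.3125
  σ(I3,I4) = 0.38 × 0.94 × 1.05 = 0.3751
σ²_T = Σσ²ᵢ + 2·Σσ_ij = 4.4841 + 2 × 2.0693 = 8.6227
α = (4/3)·(1 − 4.4841/8.6227) = 0.640

Cronbach's alpha = 0.640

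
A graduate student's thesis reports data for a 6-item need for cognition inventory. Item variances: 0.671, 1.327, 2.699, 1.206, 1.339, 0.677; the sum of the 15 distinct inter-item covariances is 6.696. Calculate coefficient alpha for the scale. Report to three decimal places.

ΣVar(i) = 0.671 + 1.327 + 2.699 + 1.206 + 1.339 + 0.677 = 7.919
Sum of distinct covariances = 6.696
σ²_total = ΣVar(i) + 2·Σcov = 7.919 + 2 × 6.696 = 21.311
α = (6/5)·(1 − 7.919/21.311) = 0.754

α = 0.754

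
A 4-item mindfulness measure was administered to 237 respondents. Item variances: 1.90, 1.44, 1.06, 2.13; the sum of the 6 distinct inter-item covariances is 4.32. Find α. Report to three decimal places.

α = 0.759

Σσᵢ² = 1.90 + 1.44 + 1.06 + 2.13 = 6.53
Sum of distinct covariances = 4.32
σ²_total = Σσᵢ² + 2·Σcov = 6.53 + 2 × 4.32 = 15.17
α = (4/3)·(1 − 6.53/15.17) = 0.759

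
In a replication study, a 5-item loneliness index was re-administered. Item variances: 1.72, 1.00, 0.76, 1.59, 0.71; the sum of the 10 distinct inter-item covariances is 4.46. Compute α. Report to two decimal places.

α = 0.76

sum of item variances = 1.72 + 1.00 + 0.76 + 1.59 + 0.71 = 5.78
Sum of distinct covariances = 4.46
Var(T) = sum of item variances + 2·Σcov = 5.78 + 2 × 4.46 = 14.70
α = (5/4)·(1 − 5.78/14.70) = 0.76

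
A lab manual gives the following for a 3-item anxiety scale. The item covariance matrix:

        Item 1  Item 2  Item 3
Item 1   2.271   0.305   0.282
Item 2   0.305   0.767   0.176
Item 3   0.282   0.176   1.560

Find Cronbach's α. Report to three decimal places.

α = 0.374

sum of item variances = 2.271 + 0.767 + 1.560 = 4.598
Sum of the distinct covariances = 0.763
Var(T) = 4.598 + 2 × 0.763 = 6.124
α = (k/(k−1))·(1 − sum of item variances/Var(T)) = (3/2)·(1 − 4.598/6.124) = 0.374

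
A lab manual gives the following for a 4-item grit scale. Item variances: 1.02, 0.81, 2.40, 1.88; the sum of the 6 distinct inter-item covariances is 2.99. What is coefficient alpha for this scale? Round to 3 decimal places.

coefficient alpha = 0.659

ΣVar(i) = 1.02 + 0.81 + 2.40 + 1.88 = 6.11
Sum of distinct covariances = 2.99
σ²_T = ΣVar(i) + 2·Σcov = 6.11 + 2 × 2.99 = 12.09
α = (4/3)·(1 − 6.11/12.09) = 0.659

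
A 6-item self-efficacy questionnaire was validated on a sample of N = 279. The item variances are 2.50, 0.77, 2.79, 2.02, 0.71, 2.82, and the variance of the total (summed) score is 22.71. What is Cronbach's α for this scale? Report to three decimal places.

Σσᵢ² = 2.50 + 0.77 + 2.79 + 2.02 + 0.71 + 2.82 = 11.61
α = (k/(k−1))·(1 − Σσᵢ²/Var(T)) = (6/5)·(1 − 11.61/22.71) = 0.587

Cronbach's α = 0.587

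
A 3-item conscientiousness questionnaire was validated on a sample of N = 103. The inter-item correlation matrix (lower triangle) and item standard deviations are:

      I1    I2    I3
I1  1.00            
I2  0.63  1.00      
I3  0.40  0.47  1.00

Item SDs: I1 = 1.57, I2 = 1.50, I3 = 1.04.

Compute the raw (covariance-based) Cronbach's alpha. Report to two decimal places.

Cronbach's alpha = 0.75

Σσ²ᵢ = 1.57² + 1.50² + 1.04² = 5.7965
Covariances σ_ij = r_ij · s_i · s_j:
  σ(I1,I2) = 0.63 × 1.57 × 1.50 = 1.4837
  σ(I1,I3) = 0.40 × 1.57 × 1.04 = 0.6531
  σ(I2,I3) = 0.47 × 1.50 × 1.04 = 0.7332
σ²_T = Σσ²ᵢ + 2·Σσ_ij = 5.7965 + 2 × 2.8700 = 11.5365
α = (3/2)·(1 − 5.7965/11.5365) = 0.75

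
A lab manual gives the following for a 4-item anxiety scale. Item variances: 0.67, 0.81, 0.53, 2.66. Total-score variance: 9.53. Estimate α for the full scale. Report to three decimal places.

sum of item variances = 0.67 + 0.81 + 0.53 + 2.66 = 4.67
α = (k/(k−1))·(1 − sum of item variances/total variance) = (4/3)·(1 − 4.67/9.53) = 0.680

α = 0.680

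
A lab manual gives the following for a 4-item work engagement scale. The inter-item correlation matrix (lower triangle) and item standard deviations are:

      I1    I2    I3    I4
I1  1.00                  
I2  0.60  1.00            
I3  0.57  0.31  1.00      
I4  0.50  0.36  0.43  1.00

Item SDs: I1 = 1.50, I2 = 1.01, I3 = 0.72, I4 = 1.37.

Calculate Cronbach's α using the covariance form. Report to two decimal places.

Cronbach's α = 0.76

Σσ²ᵢ = 1.50² + 1.01² + 0.72² + 1.37² = 5.6654
Covariances σ_ij = r_ij · s_i · s_j:
  σ(I1,I2) = 0.60 × 1.50 × 1.01 = 0.9090
  σ(I1,I3) = 0.57 × 1.50 × 0.72 = 0.6156
  σ(I1,I4) = 0.50 × 1.50 × 1.37 = 1.0275
  σ(I2,I3) = 0.31 × 1.01 × 0.72 = 0.2254
  σ(I2,I4) = 0.36 × 1.01 × 1.37 = 0.4981
  σ(I3,I4) = 0.43 × 0.72 × 1.37 = 0.4242
σ²_T = Σσ²ᵢ + 2·Σσ_ij = 5.6654 + 2 × 3.6998 = 13.0650
α = (4/3)·(1 − 5.6654/13.0650) = 0.76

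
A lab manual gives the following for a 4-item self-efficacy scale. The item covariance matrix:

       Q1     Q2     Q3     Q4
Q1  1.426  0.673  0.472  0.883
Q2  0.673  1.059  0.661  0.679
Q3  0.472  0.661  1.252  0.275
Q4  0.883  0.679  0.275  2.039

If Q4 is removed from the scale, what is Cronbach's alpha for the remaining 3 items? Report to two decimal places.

Remaining items: Q1, Q2, Q3 (k = 3).
Σσᵢ² = 1.426 + 1.059 + 1.252 = 3.737
σ²_T = 3.737 + 2 × 1.806 = 7.349
α (item deleted) = (3/2)·(1 − 3.737/7.349) = 0.74

Cronbach's alpha = 0.74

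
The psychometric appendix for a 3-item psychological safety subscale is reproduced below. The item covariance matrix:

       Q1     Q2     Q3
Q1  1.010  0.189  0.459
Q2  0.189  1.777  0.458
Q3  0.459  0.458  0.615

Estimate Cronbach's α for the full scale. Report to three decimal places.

Σσᵢ² = 1.010 + 1.777 + 0.615 = 3.402
Sum of off-diagonal covariances = 1.106
Var(T) = 3.402 + 2 × 1.106 = 5.614
α = (k/(k−1))·(1 − Σσᵢ²/Var(T)) = (3/2)·(1 − 3.402/5.614) = 0.591

α = 0.591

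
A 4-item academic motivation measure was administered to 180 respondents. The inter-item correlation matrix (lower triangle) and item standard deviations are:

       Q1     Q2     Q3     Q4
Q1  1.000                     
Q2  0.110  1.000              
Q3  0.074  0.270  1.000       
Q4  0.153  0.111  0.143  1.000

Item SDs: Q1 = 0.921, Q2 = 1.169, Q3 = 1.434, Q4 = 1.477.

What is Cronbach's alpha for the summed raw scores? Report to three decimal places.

Σσ²ᵢ = 0.921² + 1.169² + 1.434² + 1.477² = 6.4527
Covariances σ_ij = r_ij · s_i · s_j:
  σ(Q1,Q2) = 0.110 × 0.921 × 1.169 = 0.1184
  σ(Q1,Q3) = 0.074 × 0.921 × 1.434 = 0.0977
  σ(Q1,Q4) = 0.153 × 0.921 × 1.477 = 0.2081
  σ(Q2,Q3) = 0.270 × 1.169 × 1.434 = 0.4526
  σ(Q2,Q4) = 0.111 × 1.169 × 1.477 = 0.1917
  σ(Q3,Q4) = 0.143 × 1.434 × 1.477 = 0.3029
σ²_T = Σσ²ᵢ + 2·Σσ_ij = 6.4527 + 2 × 1.3714 = 9.1955
α = (4/3)·(1 − 6.4527/9.1955) = 0.398

α = 0.398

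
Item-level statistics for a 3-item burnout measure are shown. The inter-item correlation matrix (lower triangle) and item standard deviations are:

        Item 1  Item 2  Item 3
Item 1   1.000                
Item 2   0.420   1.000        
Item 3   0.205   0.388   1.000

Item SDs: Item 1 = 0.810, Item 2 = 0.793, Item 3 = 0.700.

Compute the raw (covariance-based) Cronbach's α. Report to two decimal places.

α = 0.61

Σσ²ᵢ = 0.810² + 0.793² + 0.700² = 1.7749
Covariances σ_ij = r_ij · s_i · s_j:
  σ(Item 1,Item 2) = 0.420 × 0.810 × 0.793 = 0.2698
  σ(Item 1,Item 3) = 0.205 × 0.810 × 0.700 = 0.1162
  σ(Item 2,Item 3) = 0.388 × 0.793 × 0.700 = 0.2154
σ²_T = Σσ²ᵢ + 2·Σσ_ij = 1.7749 + 2 × 0.6014 = 2.9777
α = (3/2)·(1 − 1.7749/2.9777) = 0.61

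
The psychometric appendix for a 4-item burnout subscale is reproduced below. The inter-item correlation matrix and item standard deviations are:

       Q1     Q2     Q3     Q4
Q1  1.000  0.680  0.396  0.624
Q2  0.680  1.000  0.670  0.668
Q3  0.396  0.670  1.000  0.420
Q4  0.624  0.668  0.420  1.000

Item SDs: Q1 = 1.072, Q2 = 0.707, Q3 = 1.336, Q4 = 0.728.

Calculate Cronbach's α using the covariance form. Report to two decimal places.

Σσ²ᵢ = 1.072² + 0.707² + 1.336² + 0.728² = 3.9639
Covariances σ_ij = r_ij · s_i · s_j:
  σ(Q1,Q2) = 0.680 × 1.072 × 0.707 = 0.5154
  σ(Q1,Q3) = 0.396 × 1.072 × 1.336 = 0.5671
  σ(Q1,Q4) = 0.624 × 1.072 × 0.728 = 0.4870
  σ(Q2,Q3) = 0.670 × 0.707 × 1.336 = 0.6328
  σ(Q2,Q4) = 0.668 × 0.707 × 0.728 = 0.3438
  σ(Q3,Q4) = 0.420 × 1.336 × 0.728 = 0.4085
σ²_T = Σσ²ᵢ + 2·Σσ_ij = 3.9639 + 2 × 2.9546 = 9.8731
α = (4/3)·(1 − 3.9639/9.8731) = 0.80

α = 0.80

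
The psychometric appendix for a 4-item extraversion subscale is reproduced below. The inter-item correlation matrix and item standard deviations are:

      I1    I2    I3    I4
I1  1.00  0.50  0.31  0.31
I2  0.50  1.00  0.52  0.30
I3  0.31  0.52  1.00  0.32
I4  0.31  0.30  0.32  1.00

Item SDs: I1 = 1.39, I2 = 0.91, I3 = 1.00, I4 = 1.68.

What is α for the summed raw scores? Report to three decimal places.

Σσ²ᵢ = 1.39² + 0.91² + 1.00² + 1.68² = 6.5826
Covariances σ_ij = r_ij · s_i · s_j:
  σ(I1,I2) = 0.50 × 1.39 × 0.91 = 0.6324
  σ(I1,I3) = 0.31 × 1.39 × 1.00 = 0.4309
  σ(I1,I4) = 0.31 × 1.39 × 1.68 = 0.7239
  σ(I2,I3) = 0.52 × 0.91 × 1.00 = 0.4732
  σ(I2,I4) = 0.30 × 0.91 × 1.68 = 0.4586
  σ(I3,I4) = 0.32 × 1.00 × 1.68 = 0.5376
σ²_T = Σσ²ᵢ + 2·Σσ_ij = 6.5826 + 2 × 3.2566 = 13.0958
α = (4/3)·(1 − 6.5826/13.0958) = 0.663

α = 0.663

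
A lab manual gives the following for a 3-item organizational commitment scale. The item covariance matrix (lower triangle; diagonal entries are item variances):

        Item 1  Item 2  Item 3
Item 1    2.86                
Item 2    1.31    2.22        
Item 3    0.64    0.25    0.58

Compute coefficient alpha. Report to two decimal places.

sum of item variances = 2.86 + 2.22 + 0.58 = 5.66
Sum of the distinct covariances = 2.20
σ²_T = 5.66 + 2 × 2.20 = 10.06
α = (k/(k−1))·(1 − sum of item variances/σ²_T) = (3/2)·(1 − 5.66/10.06) = 0.66

α = 0.66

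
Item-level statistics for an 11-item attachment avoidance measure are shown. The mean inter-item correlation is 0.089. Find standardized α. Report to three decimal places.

α = 0.518

Standardized α = k·r̄ / (1 + (k−1)·r̄) = 11 × 0.089 / (1 + 10 × 0.089)
  = 0.9790 / 1.8900 = 0.518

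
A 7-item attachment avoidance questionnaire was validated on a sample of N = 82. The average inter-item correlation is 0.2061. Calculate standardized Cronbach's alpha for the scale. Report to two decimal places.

α = 0.65

Standardized α = k·r̄ / (1 + (k−1)·r̄) = 7 × 0.2061 / (1 + 6 × 0.2061)
  = 1.4427 / 2.2366 = 0.65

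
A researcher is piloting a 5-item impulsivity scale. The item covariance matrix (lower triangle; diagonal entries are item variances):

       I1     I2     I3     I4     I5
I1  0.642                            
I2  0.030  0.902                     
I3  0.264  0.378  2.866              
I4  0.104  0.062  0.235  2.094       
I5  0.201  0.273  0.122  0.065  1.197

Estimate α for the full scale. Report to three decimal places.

Σσ²ᵢ = 0.642 + 0.902 + 2.866 + 2.094 + 1.197 = 7.701
Sum of the distinct covariances = 1.734
total variance = 7.701 + 2 × 1.734 = 11.169
α = (k/(k−1))·(1 − Σσ²ᵢ/total variance) = (5/4)·(1 − 7.701/11.169) = 0.388

α = 0.388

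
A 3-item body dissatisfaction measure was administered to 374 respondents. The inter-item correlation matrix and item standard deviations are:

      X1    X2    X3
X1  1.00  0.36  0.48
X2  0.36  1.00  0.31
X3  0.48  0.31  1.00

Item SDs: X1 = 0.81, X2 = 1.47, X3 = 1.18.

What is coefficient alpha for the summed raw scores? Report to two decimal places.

coefficient alpha = 0.61

Σσ²ᵢ = 0.81² + 1.47² + 1.18² = 4.2094
Covariances σ_ij = r_ij · s_i · s_j:
  σ(X1,X2) = 0.36 × 0.81 × 1.47 = 0.4287
  σ(X1,X3) = 0.48 × 0.81 × 1.18 = 0.4588
  σ(X2,X3) = 0.31 × 1.47 × 1.18 = 0.5377
σ²_T = Σσ²ᵢ + 2·Σσ_ij = 4.2094 + 2 × 1.4252 = 7.0598
α = (3/2)·(1 − 4.2094/7.0598) = 0.61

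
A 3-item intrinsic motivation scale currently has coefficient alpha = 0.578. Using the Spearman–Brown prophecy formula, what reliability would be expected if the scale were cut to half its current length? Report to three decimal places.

Length factor m = 1/2
α' = m·α / (1 − (1−m)·α)
   = 1/2 × 0.578 / (1 − (1 − 1/2) × 0.578)
   = 0.2890 / 0.7110 = 0.406

predicted reliability = 0.406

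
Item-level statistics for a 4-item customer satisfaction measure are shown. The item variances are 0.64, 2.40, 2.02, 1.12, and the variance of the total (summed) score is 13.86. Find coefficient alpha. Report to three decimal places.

α = 0.739

ΣVar(i) = 0.64 + 2.40 + 2.02 + 1.12 = 6.18
α = (k/(k−1))·(1 − ΣVar(i)/σ²_total) = (4/3)·(1 − 6.18/13.86) = 0.739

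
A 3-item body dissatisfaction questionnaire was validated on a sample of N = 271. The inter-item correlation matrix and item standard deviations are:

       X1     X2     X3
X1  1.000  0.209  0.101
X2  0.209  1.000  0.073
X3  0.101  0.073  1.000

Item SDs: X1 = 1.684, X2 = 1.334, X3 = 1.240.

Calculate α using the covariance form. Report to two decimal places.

Σσ²ᵢ = 1.684² + 1.334² + 1.240² = 6.1530
Covariances σ_ij = r_ij · s_i · s_j:
  σ(X1,X2) = 0.209 × 1.684 × 1.334 = 0.4695
  σ(X1,X3) = 0.101 × 1.684 × 1.240 = 0.2109
  σ(X2,X3) = 0.073 × 1.334 × 1.240 = 0.1208
σ²_T = Σσ²ᵢ + 2·Σσ_ij = 6.1530 + 2 × 0.8012 = 7.7554
α = (3/2)·(1 − 6.1530/7.7554) = 0.31

α = 0.31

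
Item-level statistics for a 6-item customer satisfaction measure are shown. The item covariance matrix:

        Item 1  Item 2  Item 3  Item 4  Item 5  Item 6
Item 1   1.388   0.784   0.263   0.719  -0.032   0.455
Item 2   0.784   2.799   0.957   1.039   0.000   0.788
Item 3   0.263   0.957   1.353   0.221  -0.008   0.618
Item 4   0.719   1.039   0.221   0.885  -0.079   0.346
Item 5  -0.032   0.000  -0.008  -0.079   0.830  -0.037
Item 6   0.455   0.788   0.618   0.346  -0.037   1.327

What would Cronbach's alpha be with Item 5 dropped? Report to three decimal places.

Remaining items: Item 1, Item 2, Item 3, Item 4, Item 6 (k = 5).
sum of item variances = 1.388 + 2.799 + 1.353 + 0.885 + 1.327 = 7.752
σ²_T = 7.752 + 2 × 6.190 = 20.132
α (item deleted) = (5/4)·(1 − 7.752/20.132) = 0.769

Cronbach's alpha = 0.769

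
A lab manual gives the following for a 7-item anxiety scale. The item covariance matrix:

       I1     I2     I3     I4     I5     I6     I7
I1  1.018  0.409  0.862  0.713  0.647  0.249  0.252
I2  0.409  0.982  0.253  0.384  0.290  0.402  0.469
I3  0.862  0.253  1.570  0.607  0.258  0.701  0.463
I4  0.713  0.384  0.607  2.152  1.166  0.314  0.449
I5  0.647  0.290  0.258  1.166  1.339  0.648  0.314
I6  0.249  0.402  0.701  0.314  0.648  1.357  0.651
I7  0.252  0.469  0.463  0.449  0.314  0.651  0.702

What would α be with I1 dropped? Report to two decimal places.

Remaining items: I2, I3, I4, I5, I6, I7 (k = 6).
Σσᵢ² = 0.982 + 1.570 + 2.152 + 1.339 + 1.357 + 0.702 = 8.102
σ²_T = 8.102 + 2 × 7.369 = 22.840
α (item deleted) = (6/5)·(1 − 8.102/22.840) = 0.77

α = 0.77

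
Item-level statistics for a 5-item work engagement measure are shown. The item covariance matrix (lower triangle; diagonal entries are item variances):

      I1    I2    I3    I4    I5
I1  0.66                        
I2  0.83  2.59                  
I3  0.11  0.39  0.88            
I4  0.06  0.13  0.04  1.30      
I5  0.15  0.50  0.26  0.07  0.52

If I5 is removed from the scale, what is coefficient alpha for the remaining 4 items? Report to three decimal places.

α = 0.487

Remaining items: I1, I2, I3, I4 (k = 4).
ΣVar(i) = 0.66 + 2.59 + 0.88 + 1.30 = 5.43
Var(T) = 5.43 + 2 × 1.56 = 8.55
α (item deleted) = (4/3)·(1 − 5.43/8.55) = 0.487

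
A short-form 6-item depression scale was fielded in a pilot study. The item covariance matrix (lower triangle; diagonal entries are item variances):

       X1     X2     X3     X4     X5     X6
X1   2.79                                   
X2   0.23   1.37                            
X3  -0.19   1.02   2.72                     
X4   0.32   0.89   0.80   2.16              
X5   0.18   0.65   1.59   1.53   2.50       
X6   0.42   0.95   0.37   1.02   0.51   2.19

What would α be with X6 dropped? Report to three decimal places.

α = 0.686

Remaining items: X1, X2, X3, X4, X5 (k = 5).
sum of item variances = 2.79 + 1.37 + 2.72 + 2.16 + 2.50 = 11.54
total variance = 11.54 + 2 × 7.02 = 25.58
α (item deleted) = (5/4)·(1 − 11.54/25.58) = 0.686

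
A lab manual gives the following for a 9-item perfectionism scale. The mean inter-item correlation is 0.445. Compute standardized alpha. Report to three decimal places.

standardized alpha = 0.878

Standardized α = k·r̄ / (1 + (k−1)·r̄) = 9 × 0.445 / (1 + 8 × 0.445)
  = 4.0050 / 4.5600 = 0.878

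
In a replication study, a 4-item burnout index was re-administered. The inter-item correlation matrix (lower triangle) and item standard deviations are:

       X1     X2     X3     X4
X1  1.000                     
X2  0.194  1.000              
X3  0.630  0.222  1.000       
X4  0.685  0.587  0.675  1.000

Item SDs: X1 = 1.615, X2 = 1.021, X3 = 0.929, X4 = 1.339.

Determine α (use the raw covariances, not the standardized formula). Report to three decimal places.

Σσ²ᵢ = 1.615² + 1.021² + 0.929² + 1.339² = 6.3066
Covariances σ_ij = r_ij · s_i · s_j:
  σ(X1,X2) = 0.194 × 1.615 × 1.021 = 0.3199
  σ(X1,X3) = 0.630 × 1.615 × 0.929 = 0.9452
  σ(X1,X4) = 0.685 × 1.615 × 1.339 = 1.4813
  σ(X2,X3) = 0.222 × 1.021 × 0.929 = 0.2106
  σ(X2,X4) = 0.587 × 1.021 × 1.339 = 0.8025
  σ(X3,X4) = 0.675 × 0.929 × 1.339 = 0.8397
σ²_T = Σσ²ᵢ + 2·Σσ_ij = 6.3066 + 2 × 4.5992 = 15.5050
α = (4/3)·(1 − 6.3066/15.5050) = 0.791

α = 0.791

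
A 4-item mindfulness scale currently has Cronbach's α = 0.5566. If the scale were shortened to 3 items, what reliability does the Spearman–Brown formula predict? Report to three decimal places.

Length factor m = 3/4 = 0.7500
α' = m·α / (1 − (1−m)·α)
   = 3/4 × 0.5566 / (1 − (1 − 3/4) × 0.5566)
   = 0.4174 / 0.8609 = 0.485

predicted reliability = 0.485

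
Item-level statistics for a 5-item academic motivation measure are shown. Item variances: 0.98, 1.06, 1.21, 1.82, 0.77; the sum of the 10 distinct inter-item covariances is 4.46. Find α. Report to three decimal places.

α = 0.755

ΣVar(i) = 0.98 + 1.06 + 1.21 + 1.82 + 0.77 = 5.84
Sum of distinct covariances = 4.46
σ²_total = ΣVar(i) + 2·Σcov = 5.84 + 2 × 4.46 = 14.76
α = (5/4)·(1 − 5.84/14.76) = 0.755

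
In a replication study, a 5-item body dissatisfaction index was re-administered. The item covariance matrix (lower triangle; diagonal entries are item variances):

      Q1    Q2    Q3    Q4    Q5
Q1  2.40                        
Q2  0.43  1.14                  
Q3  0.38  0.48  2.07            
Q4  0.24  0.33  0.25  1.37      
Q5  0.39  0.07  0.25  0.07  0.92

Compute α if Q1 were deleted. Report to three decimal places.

Remaining items: Q2, Q3, Q4, Q5 (k = 4).
sum of item variances = 1.14 + 2.07 + 1.37 + 0.92 = 5.50
σ²_T = 5.50 + 2 × 1.45 = 8.40
α (item deleted) = (4/3)·(1 − 5.50/8.40) = 0.460

α = 0.460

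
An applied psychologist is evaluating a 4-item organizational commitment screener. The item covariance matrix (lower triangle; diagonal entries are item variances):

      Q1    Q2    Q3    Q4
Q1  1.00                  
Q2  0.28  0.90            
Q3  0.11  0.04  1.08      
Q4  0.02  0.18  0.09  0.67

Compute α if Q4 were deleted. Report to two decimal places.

Remaining items: Q1, Q2, Q3 (k = 3).
Σσ²ᵢ = 1.00 + 0.90 + 1.08 = 2.98
σ²_total = 2.98 + 2 × 0.43 = 3.84
α (item deleted) = (3/2)·(1 − 2.98/3.84) = 0.34

α = 0.34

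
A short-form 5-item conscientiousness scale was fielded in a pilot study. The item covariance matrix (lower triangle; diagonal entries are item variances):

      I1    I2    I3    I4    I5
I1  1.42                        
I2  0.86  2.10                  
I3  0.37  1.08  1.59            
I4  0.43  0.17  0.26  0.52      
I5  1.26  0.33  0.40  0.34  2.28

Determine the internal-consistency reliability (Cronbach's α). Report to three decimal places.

Cronbach's α = 0.727

ΣVar(i) = 1.42 + 2.10 + 1.59 + 0.52 + 2.28 = 7.91
Σ_{i<j} σ_ij = 5.50
Var(T) = 7.91 + 2 × 5.50 = 18.91
α = (k/(k−1))·(1 − ΣVar(i)/Var(T)) = (5/4)·(1 − 7.91/18.91) = 0.727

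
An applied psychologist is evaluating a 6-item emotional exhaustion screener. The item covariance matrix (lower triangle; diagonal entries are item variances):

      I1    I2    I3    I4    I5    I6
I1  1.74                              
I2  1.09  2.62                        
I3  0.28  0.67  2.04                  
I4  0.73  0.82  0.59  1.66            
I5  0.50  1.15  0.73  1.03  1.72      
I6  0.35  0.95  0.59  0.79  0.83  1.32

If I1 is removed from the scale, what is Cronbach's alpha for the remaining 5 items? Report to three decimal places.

α = 0.794

Remaining items: I2, I3, I4, I5, I6 (k = 5).
Σσᵢ² = 2.62 + 2.04 + 1.66 + 1.72 + 1.32 = 9.36
total variance = 9.36 + 2 × 8.15 = 25.66
α (item deleted) = (5/4)·(1 − 9.36/25.66) = 0.794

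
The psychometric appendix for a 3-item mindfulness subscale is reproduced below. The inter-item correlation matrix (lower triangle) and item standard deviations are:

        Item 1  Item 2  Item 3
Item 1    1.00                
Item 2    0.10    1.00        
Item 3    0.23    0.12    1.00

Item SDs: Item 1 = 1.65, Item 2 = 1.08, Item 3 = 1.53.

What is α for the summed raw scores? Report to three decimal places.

Σσ²ᵢ = 1.65² + 1.08² + 1.53² = 6.2298
Covariances σ_ij = r_ij · s_i · s_j:
  σ(Item 1,Item 2) = 0.10 × 1.65 × 1.08 = 0.1782
  σ(Item 1,Item 3) = 0.23 × 1.65 × 1.53 = 0.5806
  σ(Item 2,Item 3) = 0.12 × 1.08 × 1.53 = 0.1983
σ²_T = Σσ²ᵢ + 2·Σσ_ij = 6.2298 + 2 × 0.9571 = 8.1440
α = (3/2)·(1 − 6.2298/8.1440) = 0.353

α = 0.353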